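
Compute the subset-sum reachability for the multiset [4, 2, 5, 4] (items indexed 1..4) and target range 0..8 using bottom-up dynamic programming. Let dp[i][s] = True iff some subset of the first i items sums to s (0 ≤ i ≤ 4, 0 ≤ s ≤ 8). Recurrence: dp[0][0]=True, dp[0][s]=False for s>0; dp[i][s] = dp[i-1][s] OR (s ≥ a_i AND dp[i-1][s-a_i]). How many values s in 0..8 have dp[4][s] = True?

7

i\s   0   1   2   3   4   5   6   7   8
  0   T   F   F   F   F   F   F   F   F
  1   T   F   F   F   T   F   F   F   F
  2   T   F   T   F   T   F   T   F   F
  3   T   F   T   F   T   T   T   T   F
  4   T   F   T   F   T   T   T   T   T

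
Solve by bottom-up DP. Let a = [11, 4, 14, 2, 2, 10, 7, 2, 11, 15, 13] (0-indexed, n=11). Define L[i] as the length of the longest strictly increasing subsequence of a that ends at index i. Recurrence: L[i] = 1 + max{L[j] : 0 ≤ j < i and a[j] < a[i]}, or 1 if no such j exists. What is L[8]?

   i    0    1    2    3    4    5    6    7    8    9   10
a[i]   11    4   14    2    2   10    7    2   11   15   13
L[i]    1    1    2    1    1    2    2    1    3    4    4

3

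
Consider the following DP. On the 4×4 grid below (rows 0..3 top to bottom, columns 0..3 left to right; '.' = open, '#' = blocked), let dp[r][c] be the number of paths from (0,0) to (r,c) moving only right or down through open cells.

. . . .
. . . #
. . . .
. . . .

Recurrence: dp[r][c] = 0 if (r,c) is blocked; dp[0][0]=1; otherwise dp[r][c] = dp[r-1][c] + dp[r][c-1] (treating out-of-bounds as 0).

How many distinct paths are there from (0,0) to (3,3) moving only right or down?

r\c   0   1   2   3
  0   1   1   1   1
  1   1   2   3   0
  2   1   3   6   6
  3   1   4  10  16

16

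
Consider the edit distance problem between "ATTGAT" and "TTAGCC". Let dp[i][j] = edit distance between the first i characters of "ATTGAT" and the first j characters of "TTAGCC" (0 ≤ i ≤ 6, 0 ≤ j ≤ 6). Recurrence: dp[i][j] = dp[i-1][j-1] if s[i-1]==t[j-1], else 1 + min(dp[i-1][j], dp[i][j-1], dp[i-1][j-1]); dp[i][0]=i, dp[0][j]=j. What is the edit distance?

   ''  T  T  A  G  C  C
''  0  1  2  3  4  5  6
 A  1  1  2  2  3  4  5
 T  2  1  1  2  3  4  5
 T  3  2  1  2  3  4  5
 G  4  3  2  2  2  3  4
 A  5  4  3  2  3  3  4
 T  6  5  4  3  3  4  4

4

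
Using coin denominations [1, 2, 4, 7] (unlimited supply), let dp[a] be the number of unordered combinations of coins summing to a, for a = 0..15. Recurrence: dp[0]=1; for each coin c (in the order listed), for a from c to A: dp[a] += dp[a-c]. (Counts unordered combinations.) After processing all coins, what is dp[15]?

after  coin     0     1     2     3     4     5     6     7     8     9    10    11    12    13    14    15
          1     1     1     1     1     1     1     1     1     1     1     1     1     1     1     1     1
          2     1     1     2     2     3     3     4     4     5     5     6     6     7     7     8     8
          4     1     1     2     2     4     4     6     6     9     9    12    12    16    16    20    20
          7     1     1     2     2     4     4     6     7    10    11    14    16    20    22    27    30

30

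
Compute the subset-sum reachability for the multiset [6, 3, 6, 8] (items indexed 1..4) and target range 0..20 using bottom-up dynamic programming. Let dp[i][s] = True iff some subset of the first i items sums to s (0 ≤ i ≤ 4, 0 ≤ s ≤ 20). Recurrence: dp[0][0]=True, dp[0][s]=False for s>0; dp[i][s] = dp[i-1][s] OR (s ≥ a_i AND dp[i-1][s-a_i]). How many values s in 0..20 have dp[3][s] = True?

i\s   0   1   2   3   4   5   6   7   8   9  10  11  12  13  14  15  16  17  18  19  20
  0   T   F   F   F   F   F   F   F   F   F   F   F   F   F   F   F   F   F   F   F   F
  1   T   F   F   F   F   F   T   F   F   F   F   F   F   F   F   F   F   F   F   F   F
  2   T   F   F   T   F   F   T   F   F   T   F   F   F   F   F   F   F   F   F   F   F
  3   T   F   F   T   F   F   T   F   F   T   F   F   T   F   F   T   F   F   F   F   F
  4   T   F   F   T   F   F   T   F   T   T   F   T   T   F   T   T   F   T   F   F   T

6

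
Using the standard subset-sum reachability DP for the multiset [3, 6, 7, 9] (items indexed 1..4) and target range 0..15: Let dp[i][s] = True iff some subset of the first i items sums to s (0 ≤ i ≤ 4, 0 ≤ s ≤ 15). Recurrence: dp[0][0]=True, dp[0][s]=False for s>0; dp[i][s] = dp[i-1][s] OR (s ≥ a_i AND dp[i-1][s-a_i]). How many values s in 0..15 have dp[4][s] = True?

9

i\s   0   1   2   3   4   5   6   7   8   9  10  11  12  13  14  15
  0   T   F   F   F   F   F   F   F   F   F   F   F   F   F   F   F
  1   T   F   F   T   F   F   F   F   F   F   F   F   F   F   F   F
  2   T   F   F   T   F   F   T   F   F   T   F   F   F   F   F   F
  3   T   F   F   T   F   F   T   T   F   T   T   F   F   T   F   F
  4   T   F   F   T   F   F   T   T   F   T   T   F   T   T   F   T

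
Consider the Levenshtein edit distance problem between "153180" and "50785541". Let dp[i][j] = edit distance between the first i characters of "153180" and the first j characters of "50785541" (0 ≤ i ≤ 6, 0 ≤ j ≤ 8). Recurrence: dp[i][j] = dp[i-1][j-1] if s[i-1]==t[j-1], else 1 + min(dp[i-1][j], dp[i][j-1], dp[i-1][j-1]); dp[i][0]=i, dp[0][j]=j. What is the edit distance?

7

   ''  5  0  7  8  5  5  4  1
''  0  1  2  3  4  5  6  7  8
 1  1  1  2  3  4  5  6  7  7
 5  2  1  2  3  4  4  5  6  7
 3  3  2  2  3  4  5  5  6  7
 1  4  3  3  3  4  5  6  6  6
 8  5  4  4  4  3  4  5  6  7
 0  6  5  4  5  4  4  5  6  7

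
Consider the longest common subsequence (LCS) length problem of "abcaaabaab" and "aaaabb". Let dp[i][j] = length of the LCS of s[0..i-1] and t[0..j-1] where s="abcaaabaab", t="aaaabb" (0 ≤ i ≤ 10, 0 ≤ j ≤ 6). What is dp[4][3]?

   ''  a  a  a  a  b  b
''  0  0  0  0  0  0  0
 a  0  1  1  1  1  1  1
 b  0  1  1  1  1  2  2
 c  0  1  1  1  1  2  2
 a  0  1  2  2  2  2  2
 a  0  1  2  3  3  3  3
 a  0  1  2  3  4  4  4
 b  0  1  2  3  4  5  5
 a  0  1  2  3  4  5  5
 a  0  1  2  3  4  5  5
 b  0  1  2  3  4  5  6

2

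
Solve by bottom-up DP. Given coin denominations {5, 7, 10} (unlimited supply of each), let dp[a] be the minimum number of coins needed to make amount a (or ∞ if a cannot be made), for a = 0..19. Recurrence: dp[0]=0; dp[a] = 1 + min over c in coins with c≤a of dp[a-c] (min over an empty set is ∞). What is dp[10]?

1

 a  0  1  2  3  4  5  6  7  8  9 10 11 12 13 14 15 16 17 18 19
dp  0  -  -  -  -  1  -  1  -  -  1  -  2  -  2  2  -  2  -  3
(- denotes ∞ / unreachable)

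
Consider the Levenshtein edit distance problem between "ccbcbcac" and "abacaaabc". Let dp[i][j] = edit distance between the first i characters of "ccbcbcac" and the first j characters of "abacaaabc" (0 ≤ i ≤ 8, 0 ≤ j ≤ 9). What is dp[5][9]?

   ''  a  b  a  c  a  a  a  b  c
''  0  1  2  3  4  5  6  7  8  9
 c  1  1  2  3  3  4  5  6  7  8
 c  2  2  2  3  3  4  5  6  7  7
 b  3  3  2  3  4  4  5  6  6  7
 c  4  4  3  3  3  4  5  6  7  6
 b  5  5  4  4  4  4  5  6  6  7
 c  6  6  5  5  4  5  5  6  7  6
 a  7  6  6  5  5  4  5  5  6  7
 c  8  7  7  6  5  5  5  6  6  6

7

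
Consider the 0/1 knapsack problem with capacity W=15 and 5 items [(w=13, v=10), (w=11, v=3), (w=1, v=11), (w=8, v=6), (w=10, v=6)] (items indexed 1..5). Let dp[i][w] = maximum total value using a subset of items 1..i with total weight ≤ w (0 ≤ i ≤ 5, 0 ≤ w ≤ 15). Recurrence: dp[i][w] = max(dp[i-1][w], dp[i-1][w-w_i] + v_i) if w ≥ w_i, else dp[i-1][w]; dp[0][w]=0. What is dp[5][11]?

17

i\w   0   1   2   3   4   5   6   7   8   9  10  11  12  13  14  15
  0   0   0   0   0   0   0   0   0   0   0   0   0   0   0   0   0
  1   0   0   0   0   0   0   0   0   0   0   0   0   0  10  10  10
  2   0   0   0   0   0   0   0   0   0   0   0   3   3  10  10  10
  3   0  11  11  11  11  11  11  11  11  11  11  11  14  14  21  21
  4   0  11  11  11  11  11  11  11  11  17  17  17  17  17  21  21
  5   0  11  11  11  11  11  11  11  11  17  17  17  17  17  21  21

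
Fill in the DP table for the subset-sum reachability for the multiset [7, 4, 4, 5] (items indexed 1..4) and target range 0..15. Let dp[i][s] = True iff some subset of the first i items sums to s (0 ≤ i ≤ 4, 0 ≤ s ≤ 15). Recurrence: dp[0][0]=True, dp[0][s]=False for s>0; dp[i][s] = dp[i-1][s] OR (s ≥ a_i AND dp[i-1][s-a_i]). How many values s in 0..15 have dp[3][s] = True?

6

i\s   0   1   2   3   4   5   6   7   8   9  10  11  12  13  14  15
  0   T   F   F   F   F   F   F   F   F   F   F   F   F   F   F   F
  1   T   F   F   F   F   F   F   T   F   F   F   F   F   F   F   F
  2   T   F   F   F   T   F   F   T   F   F   F   T   F   F   F   F
  3   T   F   F   F   T   F   F   T   T   F   F   T   F   F   F   T
  4   T   F   F   F   T   T   F   T   T   T   F   T   T   T   F   T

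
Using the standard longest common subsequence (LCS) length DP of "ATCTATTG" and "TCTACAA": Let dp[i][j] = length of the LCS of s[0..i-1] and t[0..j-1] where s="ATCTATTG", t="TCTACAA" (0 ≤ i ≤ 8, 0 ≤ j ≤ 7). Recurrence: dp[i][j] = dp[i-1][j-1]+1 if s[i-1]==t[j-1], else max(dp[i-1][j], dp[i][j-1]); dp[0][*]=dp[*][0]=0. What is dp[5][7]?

4

   ''  T  C  T  A  C  A  A
''  0  0  0  0  0  0  0  0
 A  0  0  0  0  1  1  1  1
 T  0  1  1  1  1  1  1  1
 C  0  1  2  2  2  2  2  2
 T  0  1  2  3  3  3  3  3
 A  0  1  2  3  4  4  4  4
 T  0  1  2  3  4  4  4  4
 T  0  1  2  3  4  4  4  4
 G  0  1  2  3  4  4  4  4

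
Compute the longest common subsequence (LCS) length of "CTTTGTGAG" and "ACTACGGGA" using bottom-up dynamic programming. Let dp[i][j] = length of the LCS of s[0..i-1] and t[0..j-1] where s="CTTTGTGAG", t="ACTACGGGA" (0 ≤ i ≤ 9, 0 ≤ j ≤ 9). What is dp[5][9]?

   ''  A  C  T  A  C  G  G  G  A
''  0  0  0  0  0  0  0  0  0  0
 C  0  0  1  1  1  1  1  1  1  1
 T  0  0  1  2  2  2  2  2  2  2
 T  0  0  1  2  2  2  2  2  2  2
 T  0  0  1  2  2  2  2  2  2  2
 G  0  0  1  2  2  2  3  3  3  3
 T  0  0  1  2  2  2  3  3  3  3
 G  0  0  1  2  2  2  3  4  4  4
 A  0  1  1  2  3  3  3  4  4  5
 G  0  1  1  2  3  3  4  4  5  5

3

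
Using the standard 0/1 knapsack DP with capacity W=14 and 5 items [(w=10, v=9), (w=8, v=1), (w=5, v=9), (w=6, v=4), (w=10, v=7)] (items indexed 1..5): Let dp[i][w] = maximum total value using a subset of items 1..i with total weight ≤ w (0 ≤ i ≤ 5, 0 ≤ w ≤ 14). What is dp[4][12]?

i\w   0   1   2   3   4   5   6   7   8   9  10  11  12  13  14
  0   0   0   0   0   0   0   0   0   0   0   0   0   0   0   0
  1   0   0   0   0   0   0   0   0   0   0   9   9   9   9   9
  2   0   0   0   0   0   0   0   0   1   1   9   9   9   9   9
  3   0   0   0   0   0   9   9   9   9   9   9   9   9  10  10
  4   0   0   0   0   0   9   9   9   9   9   9  13  13  13  13
  5   0   0   0   0   0   9   9   9   9   9   9  13  13  13  13

13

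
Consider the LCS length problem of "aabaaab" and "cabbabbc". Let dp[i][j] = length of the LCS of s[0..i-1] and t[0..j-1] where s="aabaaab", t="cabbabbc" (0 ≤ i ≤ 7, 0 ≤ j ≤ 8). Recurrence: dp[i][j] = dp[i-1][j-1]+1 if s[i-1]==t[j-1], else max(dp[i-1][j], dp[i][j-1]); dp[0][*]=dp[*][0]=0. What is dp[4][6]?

   ''  c  a  b  b  a  b  b  c
''  0  0  0  0  0  0  0  0  0
 a  0  0  1  1  1  1  1  1  1
 a  0  0  1  1  1  2  2  2  2
 b  0  0  1  2  2  2  3  3  3
 a  0  0  1  2  2  3  3  3  3
 a  0  0  1  2  2  3  3  3  3
 a  0  0  1  2  2  3  3  3  3
 b  0  0  1  2  3  3  4  4  4

3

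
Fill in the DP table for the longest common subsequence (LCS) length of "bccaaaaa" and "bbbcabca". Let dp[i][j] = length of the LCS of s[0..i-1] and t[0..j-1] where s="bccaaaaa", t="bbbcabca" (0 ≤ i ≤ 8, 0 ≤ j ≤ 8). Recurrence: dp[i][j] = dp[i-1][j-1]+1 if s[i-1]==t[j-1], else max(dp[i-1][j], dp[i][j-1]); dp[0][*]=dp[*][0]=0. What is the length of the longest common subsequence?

4

   ''  b  b  b  c  a  b  c  a
''  0  0  0  0  0  0  0  0  0
 b  0  1  1  1  1  1  1  1  1
 c  0  1  1  1  2  2  2  2  2
 c  0  1  1  1  2  2  2  3  3
 a  0  1  1  1  2  3  3  3  4
 a  0  1  1  1  2  3  3  3  4
 a  0  1  1  1  2  3  3  3  4
 a  0  1  1  1  2  3  3  3  4
 a  0  1  1  1  2  3  3  3  4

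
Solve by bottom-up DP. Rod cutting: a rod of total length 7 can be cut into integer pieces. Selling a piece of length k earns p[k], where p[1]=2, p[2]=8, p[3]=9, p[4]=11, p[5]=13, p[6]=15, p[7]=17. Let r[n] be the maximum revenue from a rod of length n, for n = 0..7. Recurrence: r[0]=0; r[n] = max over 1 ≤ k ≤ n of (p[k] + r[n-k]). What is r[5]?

   n    0    1    2    3    4    5    6    7
r[n]    0    2    8   10   16   18   24   26

18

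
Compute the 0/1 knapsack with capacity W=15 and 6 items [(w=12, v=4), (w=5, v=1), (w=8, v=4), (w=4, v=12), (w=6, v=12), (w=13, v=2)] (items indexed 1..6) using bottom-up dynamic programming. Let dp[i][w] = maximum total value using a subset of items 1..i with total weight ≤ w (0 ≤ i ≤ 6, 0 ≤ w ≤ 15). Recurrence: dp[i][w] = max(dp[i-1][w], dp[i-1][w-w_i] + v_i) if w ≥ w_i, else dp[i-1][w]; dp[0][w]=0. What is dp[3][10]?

4

i\w   0   1   2   3   4   5   6   7   8   9  10  11  12  13  14  15
  0   0   0   0   0   0   0   0   0   0   0   0   0   0   0   0   0
  1   0   0   0   0   0   0   0   0   0   0   0   0   4   4   4   4
  2   0   0   0   0   0   1   1   1   1   1   1   1   4   4   4   4
  3   0   0   0   0   0   1   1   1   4   4   4   4   4   5   5   5
  4   0   0   0   0  12  12  12  12  12  13  13  13  16  16  16  16
  5   0   0   0   0  12  12  12  12  12  13  24  24  24  24  24  25
  6   0   0   0   0  12  12  12  12  12  13  24  24  24  24  24  25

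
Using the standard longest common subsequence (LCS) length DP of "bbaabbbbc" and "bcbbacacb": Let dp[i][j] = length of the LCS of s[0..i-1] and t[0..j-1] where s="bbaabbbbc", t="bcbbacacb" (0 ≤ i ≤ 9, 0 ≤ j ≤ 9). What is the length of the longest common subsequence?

5

   ''  b  c  b  b  a  c  a  c  b
''  0  0  0  0  0  0  0  0  0  0
 b  0  1  1  1  1  1  1  1  1  1
 b  0  1  1  2  2  2  2  2  2  2
 a  0  1  1  2  2  3  3  3  3  3
 a  0  1  1  2  2  3  3  4  4  4
 b  0  1  1  2  3  3  3  4  4  5
 b  0  1  1  2  3  3  3  4  4  5
 b  0  1  1  2  3  3  3  4  4  5
 b  0  1  1  2  3  3  3  4  4  5
 c  0  1  2  2  3  3  4  4  5  5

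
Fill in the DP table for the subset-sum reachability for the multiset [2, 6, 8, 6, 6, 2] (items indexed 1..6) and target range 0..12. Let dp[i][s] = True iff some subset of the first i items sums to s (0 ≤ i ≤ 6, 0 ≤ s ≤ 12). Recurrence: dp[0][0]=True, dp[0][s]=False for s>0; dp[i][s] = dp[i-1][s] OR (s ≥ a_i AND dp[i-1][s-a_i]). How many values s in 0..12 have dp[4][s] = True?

6

i\s   0   1   2   3   4   5   6   7   8   9  10  11  12
  0   T   F   F   F   F   F   F   F   F   F   F   F   F
  1   T   F   T   F   F   F   F   F   F   F   F   F   F
  2   T   F   T   F   F   F   T   F   T   F   F   F   F
  3   T   F   T   F   F   F   T   F   T   F   T   F   F
  4   T   F   T   F   F   F   T   F   T   F   T   F   T
  5   T   F   T   F   F   F   T   F   T   F   T   F   T
  6   T   F   T   F   T   F   T   F   T   F   T   F   T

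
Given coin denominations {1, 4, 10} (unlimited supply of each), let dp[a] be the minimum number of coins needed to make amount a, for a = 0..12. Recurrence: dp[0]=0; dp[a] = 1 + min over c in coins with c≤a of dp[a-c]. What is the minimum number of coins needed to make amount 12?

3

 a  0  1  2  3  4  5  6  7  8  9 10 11 12
dp  0  1  2  3  1  2  3  4  2  3  1  2  3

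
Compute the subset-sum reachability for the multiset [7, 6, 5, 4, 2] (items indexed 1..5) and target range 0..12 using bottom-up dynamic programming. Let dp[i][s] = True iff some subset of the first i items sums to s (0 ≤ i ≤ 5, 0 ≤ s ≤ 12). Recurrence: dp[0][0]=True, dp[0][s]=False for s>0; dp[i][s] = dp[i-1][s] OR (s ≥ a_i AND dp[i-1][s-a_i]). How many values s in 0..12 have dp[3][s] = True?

i\s   0   1   2   3   4   5   6   7   8   9  10  11  12
  0   T   F   F   F   F   F   F   F   F   F   F   F   F
  1   T   F   F   F   F   F   F   T   F   F   F   F   F
  2   T   F   F   F   F   F   T   T   F   F   F   F   F
  3   T   F   F   F   F   T   T   T   F   F   F   T   T
  4   T   F   F   F   T   T   T   T   F   T   T   T   T
  5   T   F   T   F   T   T   T   T   T   T   T   T   T

6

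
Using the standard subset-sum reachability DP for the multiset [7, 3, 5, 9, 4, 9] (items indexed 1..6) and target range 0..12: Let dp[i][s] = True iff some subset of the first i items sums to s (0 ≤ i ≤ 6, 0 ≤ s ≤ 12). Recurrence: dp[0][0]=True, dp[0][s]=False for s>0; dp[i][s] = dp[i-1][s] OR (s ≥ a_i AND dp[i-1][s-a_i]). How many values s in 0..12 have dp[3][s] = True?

7

i\s   0   1   2   3   4   5   6   7   8   9  10  11  12
  0   T   F   F   F   F   F   F   F   F   F   F   F   F
  1   T   F   F   F   F   F   F   T   F   F   F   F   F
  2   T   F   F   T   F   F   F   T   F   F   T   F   F
  3   T   F   F   T   F   T   F   T   T   F   T   F   T
  4   T   F   F   T   F   T   F   T   T   T   T   F   T
  5   T   F   F   T   T   T   F   T   T   T   T   T   T
  6   T   F   F   T   T   T   F   T   T   T   T   T   T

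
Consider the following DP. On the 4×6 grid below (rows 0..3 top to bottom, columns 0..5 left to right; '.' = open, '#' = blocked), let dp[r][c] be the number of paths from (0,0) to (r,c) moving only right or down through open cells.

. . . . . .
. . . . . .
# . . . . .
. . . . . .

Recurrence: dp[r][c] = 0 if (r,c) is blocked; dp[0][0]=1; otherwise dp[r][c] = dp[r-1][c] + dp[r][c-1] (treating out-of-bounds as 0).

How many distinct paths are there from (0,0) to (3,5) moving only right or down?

50

r\c   0   1   2   3   4   5
  0   1   1   1   1   1   1
  1   1   2   3   4   5   6
  2   0   2   5   9  14  20
  3   0   2   7  16  30  50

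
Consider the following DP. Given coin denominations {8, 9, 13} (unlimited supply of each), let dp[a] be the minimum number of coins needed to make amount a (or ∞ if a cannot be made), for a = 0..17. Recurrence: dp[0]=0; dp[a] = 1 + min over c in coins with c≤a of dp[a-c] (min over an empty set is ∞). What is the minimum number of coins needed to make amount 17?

 a  0  1  2  3  4  5  6  7  8  9 10 11 12 13 14 15 16 17
dp  0  -  -  -  -  -  -  -  1  1  -  -  -  1  -  -  2  2
(- denotes ∞ / unreachable)

2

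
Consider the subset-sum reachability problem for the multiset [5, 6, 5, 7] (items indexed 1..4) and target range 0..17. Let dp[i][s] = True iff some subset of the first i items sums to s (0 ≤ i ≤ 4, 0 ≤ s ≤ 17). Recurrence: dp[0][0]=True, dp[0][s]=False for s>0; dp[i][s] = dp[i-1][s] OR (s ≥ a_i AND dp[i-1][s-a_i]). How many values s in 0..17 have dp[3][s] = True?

6

i\s   0   1   2   3   4   5   6   7   8   9  10  11  12  13  14  15  16  17
  0   T   F   F   F   F   F   F   F   F   F   F   F   F   F   F   F   F   F
  1   T   F   F   F   F   T   F   F   F   F   F   F   F   F   F   F   F   F
  2   T   F   F   F   F   T   T   F   F   F   F   T   F   F   F   F   F   F
  3   T   F   F   F   F   T   T   F   F   F   T   T   F   F   F   F   T   F
  4   T   F   F   F   F   T   T   T   F   F   T   T   T   T   F   F   T   T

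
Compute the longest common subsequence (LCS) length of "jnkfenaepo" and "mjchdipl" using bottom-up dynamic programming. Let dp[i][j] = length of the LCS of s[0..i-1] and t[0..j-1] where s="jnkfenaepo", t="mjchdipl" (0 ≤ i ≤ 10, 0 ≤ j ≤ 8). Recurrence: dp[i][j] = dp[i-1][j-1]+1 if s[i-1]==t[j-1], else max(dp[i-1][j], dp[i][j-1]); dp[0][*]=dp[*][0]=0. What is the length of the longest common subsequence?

2

   ''  m  j  c  h  d  i  p  l
''  0  0  0  0  0  0  0  0  0
 j  0  0  1  1  1  1  1  1  1
 n  0  0  1  1  1  1  1  1  1
 k  0  0  1  1  1  1  1  1  1
 f  0  0  1  1  1  1  1  1  1
 e  0  0  1  1  1  1  1  1  1
 n  0  0  1  1  1  1  1  1  1
 a  0  0  1  1  1  1  1  1  1
 e  0  0  1  1  1  1  1  1  1
 p  0  0  1  1  1  1  1  2  2
 o  0  0  1  1  1  1  1  2  2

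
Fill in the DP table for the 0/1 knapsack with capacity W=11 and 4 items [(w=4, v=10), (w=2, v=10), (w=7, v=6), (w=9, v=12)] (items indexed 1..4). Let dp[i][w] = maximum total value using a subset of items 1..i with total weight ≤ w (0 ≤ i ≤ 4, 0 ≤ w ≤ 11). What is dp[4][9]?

20

i\w   0   1   2   3   4   5   6   7   8   9  10  11
  0   0   0   0   0   0   0   0   0   0   0   0   0
  1   0   0   0   0  10  10  10  10  10  10  10  10
  2   0   0  10  10  10  10  20  20  20  20  20  20
  3   0   0  10  10  10  10  20  20  20  20  20  20
  4   0   0  10  10  10  10  20  20  20  20  20  22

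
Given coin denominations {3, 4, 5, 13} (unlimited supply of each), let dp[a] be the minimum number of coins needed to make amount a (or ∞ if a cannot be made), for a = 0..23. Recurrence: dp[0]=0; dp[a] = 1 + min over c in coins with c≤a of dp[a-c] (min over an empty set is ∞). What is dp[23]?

 a  0  1  2  3  4  5  6  7  8  9 10 11 12 13 14 15 16 17 18 19 20 21 22 23
dp  0  -  -  1  1  1  2  2  2  2  2  3  3  1  3  3  2  2  2  3  3  3  3  3
(- denotes ∞ / unreachable)

3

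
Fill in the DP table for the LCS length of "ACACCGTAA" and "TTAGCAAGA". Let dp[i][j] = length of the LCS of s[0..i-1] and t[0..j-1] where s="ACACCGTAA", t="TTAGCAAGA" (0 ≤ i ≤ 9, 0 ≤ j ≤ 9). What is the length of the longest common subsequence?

   ''  T  T  A  G  C  A  A  G  A
''  0  0  0  0  0  0  0  0  0  0
 A  0  0  0  1  1  1  1  1  1  1
 C  0  0  0  1  1  2  2  2  2  2
 A  0  0  0  1  1  2  3  3  3  3
 C  0  0  0  1  1  2  3  3  3  3
 C  0  0  0  1  1  2  3  3  3  3
 G  0  0  0  1  2  2  3  3  4  4
 T  0  1  1  1  2  2  3  3  4  4
 A  0  1  1  2  2  2  3  4  4  5
 A  0  1  1  2  2  2  3  4  4  5

5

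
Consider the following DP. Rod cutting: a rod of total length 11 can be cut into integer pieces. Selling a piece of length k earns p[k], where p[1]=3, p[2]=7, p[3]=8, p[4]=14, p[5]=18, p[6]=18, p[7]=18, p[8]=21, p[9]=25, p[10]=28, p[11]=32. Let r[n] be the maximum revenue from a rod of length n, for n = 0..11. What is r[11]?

   n    0    1    2    3    4    5    6    7    8    9   10   11
r[n]    0    3    7   10   14   18   21   25   28   32   36   39

39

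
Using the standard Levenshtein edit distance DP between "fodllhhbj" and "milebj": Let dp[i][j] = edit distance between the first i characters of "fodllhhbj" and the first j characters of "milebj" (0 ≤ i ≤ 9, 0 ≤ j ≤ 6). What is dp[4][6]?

6

   ''  m  i  l  e  b  j
''  0  1  2  3  4  5  6
 f  1  1  2  3  4  5  6
 o  2  2  2  3  4  5  6
 d  3  3  3  3  4  5  6
 l  4  4  4  3  4  5  6
 l  5  5  5  4  4  5  6
 h  6  6  6  5  5  5  6
 h  7  7  7  6  6  6  6
 b  8  8  8  7  7  6  7
 j  9  9  9  8  8  7  6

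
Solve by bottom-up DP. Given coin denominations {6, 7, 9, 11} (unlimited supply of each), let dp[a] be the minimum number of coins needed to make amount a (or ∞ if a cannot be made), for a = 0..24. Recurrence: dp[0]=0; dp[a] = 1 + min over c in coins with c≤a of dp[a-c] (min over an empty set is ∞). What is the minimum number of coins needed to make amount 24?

 a  0  1  2  3  4  5  6  7  8  9 10 11 12 13 14 15 16 17 18 19 20 21 22 23 24
dp  0  -  -  -  -  -  1  1  -  1  -  1  2  2  2  2  2  2  2  3  2  3  2  3  3
(- denotes ∞ / unreachable)

3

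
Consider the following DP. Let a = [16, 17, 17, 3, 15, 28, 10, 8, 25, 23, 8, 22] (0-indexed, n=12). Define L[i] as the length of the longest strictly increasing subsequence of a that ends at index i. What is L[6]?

2

   i    0    1    2    3    4    5    6    7    8    9   10   11
a[i]   16   17   17    3   15   28   10    8   25   23    8   22
L[i]    1    2    2    1    2    3    2    2    3    3    2    3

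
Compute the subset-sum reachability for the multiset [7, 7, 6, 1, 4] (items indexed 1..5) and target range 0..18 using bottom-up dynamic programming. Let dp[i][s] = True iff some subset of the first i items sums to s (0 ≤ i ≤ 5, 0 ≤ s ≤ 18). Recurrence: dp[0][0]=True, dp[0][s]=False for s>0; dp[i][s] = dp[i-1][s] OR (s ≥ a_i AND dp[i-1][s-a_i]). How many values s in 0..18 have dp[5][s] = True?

15

i\s   0   1   2   3   4   5   6   7   8   9  10  11  12  13  14  15  16  17  18
  0   T   F   F   F   F   F   F   F   F   F   F   F   F   F   F   F   F   F   F
  1   T   F   F   F   F   F   F   T   F   F   F   F   F   F   F   F   F   F   F
  2   T   F   F   F   F   F   F   T   F   F   F   F   F   F   T   F   F   F   F
  3   T   F   F   F   F   F   T   T   F   F   F   F   F   T   T   F   F   F   F
  4   T   T   F   F   F   F   T   T   T   F   F   F   F   T   T   T   F   F   F
  5   T   T   F   F   T   T   T   T   T   F   T   T   T   T   T   T   F   T   T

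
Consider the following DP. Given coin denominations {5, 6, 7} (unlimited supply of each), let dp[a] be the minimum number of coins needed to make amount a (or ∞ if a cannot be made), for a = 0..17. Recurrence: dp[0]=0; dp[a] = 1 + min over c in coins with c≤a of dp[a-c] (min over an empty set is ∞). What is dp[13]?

 a  0  1  2  3  4  5  6  7  8  9 10 11 12 13 14 15 16 17
dp  0  -  -  -  -  1  1  1  -  -  2  2  2  2  2  3  3  3
(- denotes ∞ / unreachable)

2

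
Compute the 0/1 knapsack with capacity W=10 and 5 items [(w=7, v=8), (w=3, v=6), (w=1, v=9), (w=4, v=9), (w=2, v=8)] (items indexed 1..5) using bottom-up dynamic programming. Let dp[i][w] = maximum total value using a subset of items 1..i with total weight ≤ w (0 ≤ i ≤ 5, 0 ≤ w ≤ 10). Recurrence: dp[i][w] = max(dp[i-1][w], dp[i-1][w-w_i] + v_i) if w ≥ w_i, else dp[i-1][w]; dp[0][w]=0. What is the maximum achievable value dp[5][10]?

32

i\w   0   1   2   3   4   5   6   7   8   9  10
  0   0   0   0   0   0   0   0   0   0   0   0
  1   0   0   0   0   0   0   0   8   8   8   8
  2   0   0   0   6   6   6   6   8   8   8  14
  3   0   9   9   9  15  15  15  15  17  17  17
  4   0   9   9   9  15  18  18  18  24  24  24
  5   0   9   9  17  17  18  23  26  26  26  32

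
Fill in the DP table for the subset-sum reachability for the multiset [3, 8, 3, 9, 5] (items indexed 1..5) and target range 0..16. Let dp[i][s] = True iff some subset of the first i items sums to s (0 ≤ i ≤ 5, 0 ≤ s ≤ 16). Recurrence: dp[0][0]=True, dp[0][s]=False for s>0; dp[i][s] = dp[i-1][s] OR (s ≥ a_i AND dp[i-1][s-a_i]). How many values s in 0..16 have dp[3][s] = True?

6

i\s   0   1   2   3   4   5   6   7   8   9  10  11  12  13  14  15  16
  0   T   F   F   F   F   F   F   F   F   F   F   F   F   F   F   F   F
  1   T   F   F   T   F   F   F   F   F   F   F   F   F   F   F   F   F
  2   T   F   F   T   F   F   F   F   T   F   F   T   F   F   F   F   F
  3   T   F   F   T   F   F   T   F   T   F   F   T   F   F   T   F   F
  4   T   F   F   T   F   F   T   F   T   T   F   T   T   F   T   T   F
  5   T   F   F   T   F   T   T   F   T   T   F   T   T   T   T   T   T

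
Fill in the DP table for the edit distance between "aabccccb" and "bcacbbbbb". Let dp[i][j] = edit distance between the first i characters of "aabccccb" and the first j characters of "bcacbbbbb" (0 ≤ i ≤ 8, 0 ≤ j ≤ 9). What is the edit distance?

   ''  b  c  a  c  b  b  b  b  b
''  0  1  2  3  4  5  6  7  8  9
 a  1  1  2  2  3  4  5  6  7  8
 a  2  2  2  2  3  4  5  6  7  8
 b  3  2  3  3  3  3  4  5  6  7
 c  4  3  2  3  3  4  4  5  6  7
 c  5  4  3  3  3  4  5  5  6  7
 c  6  5  4  4  3  4  5  6  6  7
 c  7  6  5  5  4  4  5  6  7  7
 b  8  7  6  6  5  4  4  5  6  7

7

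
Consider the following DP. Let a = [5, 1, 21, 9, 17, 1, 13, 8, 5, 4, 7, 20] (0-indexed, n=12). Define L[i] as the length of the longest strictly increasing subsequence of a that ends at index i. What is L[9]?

   i    0    1    2    3    4    5    6    7    8    9   10   11
a[i]    5    1   21    9   17    1   13    8    5    4    7   20
L[i]    1    1    2    2    3    1    3    2    2    2    3    4

2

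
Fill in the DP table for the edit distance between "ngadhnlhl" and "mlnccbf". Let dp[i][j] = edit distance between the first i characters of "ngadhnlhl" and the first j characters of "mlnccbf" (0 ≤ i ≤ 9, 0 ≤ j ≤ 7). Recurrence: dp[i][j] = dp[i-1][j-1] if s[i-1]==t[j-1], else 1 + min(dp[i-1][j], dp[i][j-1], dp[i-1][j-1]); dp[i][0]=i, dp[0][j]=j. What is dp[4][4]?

4

   ''  m  l  n  c  c  b  f
''  0  1  2  3  4  5  6  7
 n  1  1  2  2  3  4  5  6
 g  2  2  2  3  3  4  5  6
 a  3  3  3  3  4  4  5  6
 d  4  4  4  4  4  5  5  6
 h  5  5  5  5  5  5  6  6
 n  6  6  6  5  6  6  6  7
 l  7  7  6  6  6  7  7  7
 h  8  8  7  7  7  7  8  8
 l  9  9  8  8  8  8  8  9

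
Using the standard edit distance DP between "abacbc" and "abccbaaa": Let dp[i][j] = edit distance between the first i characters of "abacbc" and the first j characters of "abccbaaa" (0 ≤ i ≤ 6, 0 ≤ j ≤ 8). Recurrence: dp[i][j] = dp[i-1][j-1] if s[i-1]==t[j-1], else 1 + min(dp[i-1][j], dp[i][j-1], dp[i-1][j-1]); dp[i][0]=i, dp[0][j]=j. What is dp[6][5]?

2

   ''  a  b  c  c  b  a  a  a
''  0  1  2  3  4  5  6  7  8
 a  1  0  1  2  3  4  5  6  7
 b  2  1  0  1  2  3  4  5  6
 a  3  2  1  1  2  3  3  4  5
 c  4  3  2  1  1  2  3  4  5
 b  5  4  3  2  2  1  2  3  4
 c  6  5  4  3  2  2  2  3  4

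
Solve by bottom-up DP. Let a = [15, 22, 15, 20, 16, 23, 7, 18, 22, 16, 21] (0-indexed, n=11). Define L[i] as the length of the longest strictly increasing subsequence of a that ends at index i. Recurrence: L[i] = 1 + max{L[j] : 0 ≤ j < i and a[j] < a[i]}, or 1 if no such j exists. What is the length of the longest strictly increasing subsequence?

4

   i    0    1    2    3    4    5    6    7    8    9   10
a[i]   15   22   15   20   16   23    7   18   22   16   21
L[i]    1    2    1    2    2    3    1    3    4    2    4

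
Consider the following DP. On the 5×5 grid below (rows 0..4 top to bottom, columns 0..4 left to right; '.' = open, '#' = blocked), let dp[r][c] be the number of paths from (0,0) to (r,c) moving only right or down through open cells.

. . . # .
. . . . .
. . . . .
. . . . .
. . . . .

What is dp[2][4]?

r\c   0   1   2   3   4
  0   1   1   1   0   0
  1   1   2   3   3   3
  2   1   3   6   9  12
  3   1   4  10  19  31
  4   1   5  15  34  65

12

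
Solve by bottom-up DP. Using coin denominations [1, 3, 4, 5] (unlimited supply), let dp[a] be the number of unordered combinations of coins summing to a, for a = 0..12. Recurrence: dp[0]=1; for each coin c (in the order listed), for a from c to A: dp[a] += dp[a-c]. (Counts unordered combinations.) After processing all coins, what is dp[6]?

after  coin     0     1     2     3     4     5     6     7     8     9    10    11    12
          1     1     1     1     1     1     1     1     1     1     1     1     1     1
          3     1     1     1     2     2     2     3     3     3     4     4     4     5
          4     1     1     1     2     3     3     4     5     6     7     8     9    11
          5     1     1     1     2     3     4     5     6     8    10    12    14    17

5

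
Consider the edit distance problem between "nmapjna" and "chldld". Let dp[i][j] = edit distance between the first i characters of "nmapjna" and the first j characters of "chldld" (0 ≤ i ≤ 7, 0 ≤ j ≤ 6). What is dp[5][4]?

5

   ''  c  h  l  d  l  d
''  0  1  2  3  4  5  6
 n  1  1  2  3  4  5  6
 m  2  2  2  3  4  5  6
 a  3  3  3  3  4  5  6
 p  4  4  4  4  4  5  6
 j  5  5  5  5  5  5  6
 n  6  6  6  6  6  6  6
 a  7  7  7  7  7  7  7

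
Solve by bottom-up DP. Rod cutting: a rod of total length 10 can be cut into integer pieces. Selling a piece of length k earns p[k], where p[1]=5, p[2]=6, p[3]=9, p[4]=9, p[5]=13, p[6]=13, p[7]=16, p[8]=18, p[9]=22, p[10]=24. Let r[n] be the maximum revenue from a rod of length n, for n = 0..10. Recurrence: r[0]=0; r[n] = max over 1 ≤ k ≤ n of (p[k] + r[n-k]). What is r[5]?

   n    0    1    2    3    4    5    6    7    8    9   10
r[n]    0    5   10   15   20   25   30   35   40   45   50

25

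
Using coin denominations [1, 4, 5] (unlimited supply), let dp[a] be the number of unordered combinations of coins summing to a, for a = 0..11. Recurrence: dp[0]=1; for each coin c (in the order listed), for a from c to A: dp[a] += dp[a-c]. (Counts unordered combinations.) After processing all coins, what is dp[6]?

after  coin     0     1     2     3     4     5     6     7     8     9    10    11
          1     1     1     1     1     1     1     1     1     1     1     1     1
          4     1     1     1     1     2     2     2     2     3     3     3     3
          5     1     1     1     1     2     3     3     3     4     5     6     6

3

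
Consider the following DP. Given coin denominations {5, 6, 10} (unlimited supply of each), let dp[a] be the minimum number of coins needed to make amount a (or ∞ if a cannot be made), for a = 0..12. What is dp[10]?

 a  0  1  2  3  4  5  6  7  8  9 10 11 12
dp  0  -  -  -  -  1  1  -  -  -  1  2  2
(- denotes ∞ / unreachable)

1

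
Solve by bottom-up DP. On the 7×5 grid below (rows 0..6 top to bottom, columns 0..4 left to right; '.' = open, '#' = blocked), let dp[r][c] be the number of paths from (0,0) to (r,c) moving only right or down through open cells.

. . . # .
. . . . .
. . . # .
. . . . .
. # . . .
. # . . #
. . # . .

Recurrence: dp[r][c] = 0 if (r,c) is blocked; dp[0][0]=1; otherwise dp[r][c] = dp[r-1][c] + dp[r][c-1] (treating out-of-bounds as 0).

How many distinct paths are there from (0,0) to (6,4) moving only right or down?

30

r\c   0   1   2   3   4
  0   1   1   1   0   0
  1   1   2   3   3   3
  2   1   3   6   0   3
  3   1   4  10  10  13
  4   1   0  10  20  33
  5   1   0  10  30   0
  6   1   1   0  30  30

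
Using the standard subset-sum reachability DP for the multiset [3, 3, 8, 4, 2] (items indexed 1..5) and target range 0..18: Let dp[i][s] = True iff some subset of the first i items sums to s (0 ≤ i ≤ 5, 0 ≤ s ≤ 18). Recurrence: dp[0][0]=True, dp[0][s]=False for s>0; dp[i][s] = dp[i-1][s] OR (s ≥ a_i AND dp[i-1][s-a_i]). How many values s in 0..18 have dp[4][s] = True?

i\s   0   1   2   3   4   5   6   7   8   9  10  11  12  13  14  15  16  17  18
  0   T   F   F   F   F   F   F   F   F   F   F   F   F   F   F   F   F   F   F
  1   T   F   F   T   F   F   F   F   F   F   F   F   F   F   F   F   F   F   F
  2   T   F   F   T   F   F   T   F   F   F   F   F   F   F   F   F   F   F   F
  3   T   F   F   T   F   F   T   F   T   F   F   T   F   F   T   F   F   F   F
  4   T   F   F   T   T   F   T   T   T   F   T   T   T   F   T   T   F   F   T
  5   T   F   T   T   T   T   T   T   T   T   T   T   T   T   T   T   T   T   T

12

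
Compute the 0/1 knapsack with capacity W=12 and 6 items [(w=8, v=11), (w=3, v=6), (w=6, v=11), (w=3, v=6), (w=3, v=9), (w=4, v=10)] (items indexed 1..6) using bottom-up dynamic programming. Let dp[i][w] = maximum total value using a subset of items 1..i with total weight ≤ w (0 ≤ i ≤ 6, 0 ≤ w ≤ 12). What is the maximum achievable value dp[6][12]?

26

i\w   0   1   2   3   4   5   6   7   8   9  10  11  12
  0   0   0   0   0   0   0   0   0   0   0   0   0   0
  1   0   0   0   0   0   0   0   0  11  11  11  11  11
  2   0   0   0   6   6   6   6   6  11  11  11  17  17
  3   0   0   0   6   6   6  11  11  11  17  17  17  17
  4   0   0   0   6   6   6  12  12  12  17  17  17  23
  5   0   0   0   9   9   9  15  15  15  21  21  21  26
  6   0   0   0   9  10  10  15  19  19  21  25  25  26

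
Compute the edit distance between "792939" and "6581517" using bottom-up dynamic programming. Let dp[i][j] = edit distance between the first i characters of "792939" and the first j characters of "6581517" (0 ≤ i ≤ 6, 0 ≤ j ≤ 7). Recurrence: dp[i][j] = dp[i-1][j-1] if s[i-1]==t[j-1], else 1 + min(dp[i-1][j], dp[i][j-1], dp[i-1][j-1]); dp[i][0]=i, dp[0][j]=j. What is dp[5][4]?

5

   ''  6  5  8  1  5  1  7
''  0  1  2  3  4  5  6  7
 7  1  1  2  3  4  5  6  6
 9  2  2  2  3  4  5  6  7
 2  3  3  3  3  4  5  6  7
 9  4  4  4  4  4  5  6  7
 3  5  5  5  5  5  5  6  7
 9  6  6  6  6  6  6  6  7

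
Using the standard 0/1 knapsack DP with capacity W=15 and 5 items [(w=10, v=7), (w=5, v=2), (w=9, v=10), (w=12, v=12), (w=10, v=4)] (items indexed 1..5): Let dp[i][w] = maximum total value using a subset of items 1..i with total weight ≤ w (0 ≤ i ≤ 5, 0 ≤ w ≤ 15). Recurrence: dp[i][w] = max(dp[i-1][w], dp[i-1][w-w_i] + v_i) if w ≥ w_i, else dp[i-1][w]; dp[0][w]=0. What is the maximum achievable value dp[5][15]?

12

i\w   0   1   2   3   4   5   6   7   8   9  10  11  12  13  14  15
  0   0   0   0   0   0   0   0   0   0   0   0   0   0   0   0   0
  1   0   0   0   0   0   0   0   0   0   0   7   7   7   7   7   7
  2   0   0   0   0   0   2   2   2   2   2   7   7   7   7   7   9
  3   0   0   0   0   0   2   2   2   2  10  10  10  10  10  12  12
  4   0   0   0   0   0   2   2   2   2  10  10  10  12  12  12  12
  5   0   0   0   0   0   2   2   2   2  10  10  10  12  12  12  12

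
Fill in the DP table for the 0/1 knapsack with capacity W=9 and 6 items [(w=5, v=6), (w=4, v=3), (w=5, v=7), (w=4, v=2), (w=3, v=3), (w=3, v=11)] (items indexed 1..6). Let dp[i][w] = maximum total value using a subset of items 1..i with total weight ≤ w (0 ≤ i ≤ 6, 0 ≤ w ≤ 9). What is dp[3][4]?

i\w   0   1   2   3   4   5   6   7   8   9
  0   0   0   0   0   0   0   0   0   0   0
  1   0   0   0   0   0   6   6   6   6   6
  2   0   0   0   0   3   6   6   6   6   9
  3   0   0   0   0   3   7   7   7   7  10
  4   0   0   0   0   3   7   7   7   7  10
  5   0   0   0   3   3   7   7   7  10  10
  6   0   0   0  11  11  11  14  14  18  18

3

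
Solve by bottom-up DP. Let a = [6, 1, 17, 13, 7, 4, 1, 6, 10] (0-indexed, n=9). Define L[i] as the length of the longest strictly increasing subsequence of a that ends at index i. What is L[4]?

2

   i    0    1    2    3    4    5    6    7    8
a[i]    6    1   17   13    7    4    1    6   10
L[i]    1    1    2    2    2    2    1    3    4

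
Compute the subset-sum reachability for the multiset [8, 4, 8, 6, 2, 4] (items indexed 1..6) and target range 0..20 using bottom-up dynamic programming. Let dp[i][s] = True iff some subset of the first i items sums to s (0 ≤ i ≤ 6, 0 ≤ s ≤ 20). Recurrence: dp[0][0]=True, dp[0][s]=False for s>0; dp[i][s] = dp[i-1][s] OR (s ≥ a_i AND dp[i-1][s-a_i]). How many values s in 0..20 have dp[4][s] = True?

i\s   0   1   2   3   4   5   6   7   8   9  10  11  12  13  14  15  16  17  18  19  20
  0   T   F   F   F   F   F   F   F   F   F   F   F   F   F   F   F   F   F   F   F   F
  1   T   F   F   F   F   F   F   F   T   F   F   F   F   F   F   F   F   F   F   F   F
  2   T   F   F   F   T   F   F   F   T   F   F   F   T   F   F   F   F   F   F   F   F
  3   T   F   F   F   T   F   F   F   T   F   F   F   T   F   F   F   T   F   F   F   T
  4   T   F   F   F   T   F   T   F   T   F   T   F   T   F   T   F   T   F   T   F   T
  5   T   F   T   F   T   F   T   F   T   F   T   F   T   F   T   F   T   F   T   F   T
  6   T   F   T   F   T   F   T   F   T   F   T   F   T   F   T   F   T   F   T   F   T

10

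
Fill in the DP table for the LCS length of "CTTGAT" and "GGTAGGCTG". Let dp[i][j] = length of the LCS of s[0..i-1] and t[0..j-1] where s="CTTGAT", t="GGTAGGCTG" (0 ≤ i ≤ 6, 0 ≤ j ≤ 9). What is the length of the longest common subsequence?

   ''  G  G  T  A  G  G  C  T  G
''  0  0  0  0  0  0  0  0  0  0
 C  0  0  0  0  0  0  0  1  1  1
 T  0  0  0  1  1  1  1  1  2  2
 T  0  0  0  1  1  1  1  1  2  2
 G  0  1  1  1  1  2  2  2  2  3
 A  0  1  1  1  2  2  2  2  2  3
 T  0  1  1  2  2  2  2  2  3  3

3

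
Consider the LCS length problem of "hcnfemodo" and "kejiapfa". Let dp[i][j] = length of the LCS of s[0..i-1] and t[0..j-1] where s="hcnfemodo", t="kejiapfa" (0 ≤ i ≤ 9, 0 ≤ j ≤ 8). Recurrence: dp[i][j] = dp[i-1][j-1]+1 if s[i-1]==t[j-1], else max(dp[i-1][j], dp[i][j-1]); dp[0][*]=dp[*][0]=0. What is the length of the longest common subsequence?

1

   ''  k  e  j  i  a  p  f  a
''  0  0  0  0  0  0  0  0  0
 h  0  0  0  0  0  0  0  0  0
 c  0  0  0  0  0  0  0  0  0
 n  0  0  0  0  0  0  0  0  0
 f  0  0  0  0  0  0  0  1  1
 e  0  0  1  1  1  1  1  1  1
 m  0  0  1  1  1  1  1  1  1
 o  0  0  1  1  1  1  1  1  1
 d  0  0  1  1  1  1  1  1  1
 o  0  0  1  1  1  1  1  1  1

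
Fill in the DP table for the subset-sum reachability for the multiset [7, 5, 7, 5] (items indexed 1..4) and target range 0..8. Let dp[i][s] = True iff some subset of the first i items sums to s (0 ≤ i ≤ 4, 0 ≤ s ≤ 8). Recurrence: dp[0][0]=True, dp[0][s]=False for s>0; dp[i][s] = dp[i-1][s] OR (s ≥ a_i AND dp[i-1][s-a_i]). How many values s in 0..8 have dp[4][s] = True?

3

i\s   0   1   2   3   4   5   6   7   8
  0   T   F   F   F   F   F   F   F   F
  1   T   F   F   F   F   F   F   T   F
  2   T   F   F   F   F   T   F   T   F
  3   T   F   F   F   F   T   F   T   F
  4   T   F   F   F   F   T   F   T   F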